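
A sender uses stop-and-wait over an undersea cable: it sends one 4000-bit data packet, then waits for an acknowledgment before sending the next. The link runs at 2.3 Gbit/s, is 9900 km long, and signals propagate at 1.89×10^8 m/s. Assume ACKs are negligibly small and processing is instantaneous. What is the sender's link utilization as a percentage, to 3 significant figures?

t_tx = L/R = 4000/2300000000 = 1.73913e-06 s.
t_prop = 9900000/189000000 = 0.052381 s; RTT = 0.104762 s.
Cycle = t_tx + RTT = 0.104764 s.
Utilization = t_tx / cycle = 1.73913e-06/0.104764 = 0.00166 %.

0.00166 %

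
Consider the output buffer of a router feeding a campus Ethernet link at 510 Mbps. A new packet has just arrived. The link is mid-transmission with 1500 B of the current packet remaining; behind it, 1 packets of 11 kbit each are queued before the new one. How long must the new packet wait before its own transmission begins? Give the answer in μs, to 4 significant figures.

Each queued packet: L/R = 11000/510000000 = 21.5686 μs.
1 queued → 21.5686 μs.
Plus remaining 12000 bits of current packet: 23.5294 μs.
Queuing delay = 45.10 μs.

45.10 μs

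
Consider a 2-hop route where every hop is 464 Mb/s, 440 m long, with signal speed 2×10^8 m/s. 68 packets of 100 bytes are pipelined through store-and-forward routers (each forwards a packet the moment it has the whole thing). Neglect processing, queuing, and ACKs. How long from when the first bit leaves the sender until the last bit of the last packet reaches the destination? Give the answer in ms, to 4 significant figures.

0.1234 ms

Per-hop transmission t_tx = L/R = 800/464000000 = 0.00172414 ms.
Per-hop propagation t_prop = 440/200000000 = 0.0022 ms.
Pipeline fill: first packet needs 2·t_tx to clear all hops; remaining 67 packets each add one t_tx.
Total = (2+68-1)·t_tx + 2·t_prop = 69·0.00172414 + 2·0.0022 = 0.1234 ms.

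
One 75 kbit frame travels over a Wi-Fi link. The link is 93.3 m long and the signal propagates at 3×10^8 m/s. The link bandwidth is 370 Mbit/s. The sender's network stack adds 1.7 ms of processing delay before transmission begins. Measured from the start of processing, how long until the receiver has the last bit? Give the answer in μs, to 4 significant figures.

1903 μs

L = 75000 bits.
Transmission delay = L/R = 75000 / 370000000 = 202.703 μs.
Propagation delay = d/s = 93.3 m / 300000000 m/s = 0.311 μs.
Plus processing delay 1.7 ms = 1700 μs.
Total = 1903 μs.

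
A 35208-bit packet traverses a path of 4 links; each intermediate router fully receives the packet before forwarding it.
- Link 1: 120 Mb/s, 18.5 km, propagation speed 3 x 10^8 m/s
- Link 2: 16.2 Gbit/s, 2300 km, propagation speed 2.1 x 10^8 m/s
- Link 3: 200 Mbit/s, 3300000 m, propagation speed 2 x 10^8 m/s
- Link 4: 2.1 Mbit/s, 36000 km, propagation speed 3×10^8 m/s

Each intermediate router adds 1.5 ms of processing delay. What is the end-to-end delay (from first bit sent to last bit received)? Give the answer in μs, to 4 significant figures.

Transmission delays (L/R per hop): 293.4, 2.17333, 176.04, 16765.7 μs; sum = 17237.3 μs.
Propagation delays (d/s per hop): 61.6667, 10952.4, 16500, 120000 μs; sum = 147514 μs.
Processing at 3 router(s): 3 × 1.5 ms = 4500 μs.
End-to-end = 169300 μs.

169300 μs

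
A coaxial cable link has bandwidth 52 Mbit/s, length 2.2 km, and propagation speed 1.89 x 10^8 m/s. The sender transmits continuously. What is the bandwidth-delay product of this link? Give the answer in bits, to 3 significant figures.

Propagation delay = 2200 / 189000000 = 1.16402e-05 s.
BDP = R × t_prop = 52000000 × 1.16402e-05 = 605.291 bits.

605 bits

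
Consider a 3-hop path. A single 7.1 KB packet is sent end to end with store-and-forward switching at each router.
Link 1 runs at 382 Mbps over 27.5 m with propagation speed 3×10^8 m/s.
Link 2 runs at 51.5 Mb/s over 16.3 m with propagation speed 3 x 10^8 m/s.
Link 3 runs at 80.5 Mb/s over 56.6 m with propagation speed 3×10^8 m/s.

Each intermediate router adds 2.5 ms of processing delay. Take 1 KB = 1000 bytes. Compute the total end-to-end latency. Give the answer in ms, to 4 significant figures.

L = 56800 bits.
Transmission delays (L/R per hop): 0.148691, 1.10291, 0.70559 ms; sum = 1.95719 ms.
Propagation delays (d/s per hop): 9.16667e-05, 5.43333e-05, 0.000188667 ms; sum = 0.000334667 ms.
Processing at 2 router(s): 2 × 2.5 ms = 5 ms.
End-to-end = 6.958 ms.

6.958 ms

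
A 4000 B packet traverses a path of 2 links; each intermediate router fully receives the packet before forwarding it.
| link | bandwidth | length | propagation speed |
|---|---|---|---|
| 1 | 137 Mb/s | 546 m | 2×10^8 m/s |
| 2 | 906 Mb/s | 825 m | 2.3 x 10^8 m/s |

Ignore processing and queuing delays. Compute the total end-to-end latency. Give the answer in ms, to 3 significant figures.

L = 4000 × 8 = 32000 bits.
Transmission delays (L/R per hop): 0.233577, 0.0353201 ms; sum = 0.268897 ms.
Propagation delays (d/s per hop): 0.00273, 0.00358696 ms; sum = 0.00631696 ms.
End-to-end = 0.275 ms.

0.275 ms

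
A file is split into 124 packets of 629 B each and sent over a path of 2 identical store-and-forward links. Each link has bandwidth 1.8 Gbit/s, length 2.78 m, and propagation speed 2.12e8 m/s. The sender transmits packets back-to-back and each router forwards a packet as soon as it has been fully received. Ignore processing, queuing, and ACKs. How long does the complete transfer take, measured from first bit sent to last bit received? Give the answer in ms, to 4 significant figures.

Per-hop transmission t_tx = L/R = 5032/1800000000 = 0.00279556 ms.
Per-hop propagation t_prop = 2.78/212000000 = 1.31132e-05 ms.
Pipeline fill: first packet needs 2·t_tx to clear all hops; remaining 123 packets each add one t_tx.
Total = (2+124-1)·t_tx + 2·t_prop = 125·0.00279556 + 2·1.31132e-05 = 0.3495 ms.

0.3495 ms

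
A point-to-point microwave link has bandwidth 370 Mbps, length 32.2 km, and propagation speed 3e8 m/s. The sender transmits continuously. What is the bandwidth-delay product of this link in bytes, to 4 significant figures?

4964 bytes

Propagation delay = 32200 / 300000000 = 0.000107333 s.
BDP = R × t_prop = 370000000 × 0.000107333 = 39713.3 bits.
In bytes: 39713.3/8 = 4964 bytes.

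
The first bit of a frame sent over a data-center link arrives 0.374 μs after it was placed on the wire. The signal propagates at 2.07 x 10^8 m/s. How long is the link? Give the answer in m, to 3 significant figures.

d = s × t_prop = 2.07e+08 × 3.74e-07 = 77.4 m.

77.4 m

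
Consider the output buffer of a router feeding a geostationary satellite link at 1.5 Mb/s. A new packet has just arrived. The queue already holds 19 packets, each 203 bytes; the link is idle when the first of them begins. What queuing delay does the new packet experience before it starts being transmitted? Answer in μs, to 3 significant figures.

Each queued packet: L/R = 1624/1500000 = 1082.67 μs.
19 queued → 20570.7 μs.
Queuing delay = 20600 μs.

20600 μs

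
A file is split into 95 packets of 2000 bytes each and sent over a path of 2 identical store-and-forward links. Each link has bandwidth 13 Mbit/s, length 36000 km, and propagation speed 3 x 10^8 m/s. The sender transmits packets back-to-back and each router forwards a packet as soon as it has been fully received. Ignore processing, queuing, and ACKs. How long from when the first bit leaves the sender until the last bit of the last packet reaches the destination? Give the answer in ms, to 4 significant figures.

Per-hop transmission t_tx = L/R = 16000/13000000 = 1.23077 ms.
Per-hop propagation t_prop = 36000000/300000000 = 120 ms.
Pipeline fill: first packet needs 2·t_tx to clear all hops; remaining 94 packets each add one t_tx.
Total = (2+95-1)·t_tx + 2·t_prop = 96·1.23077 + 2·120 = 358.2 ms.

358.2 ms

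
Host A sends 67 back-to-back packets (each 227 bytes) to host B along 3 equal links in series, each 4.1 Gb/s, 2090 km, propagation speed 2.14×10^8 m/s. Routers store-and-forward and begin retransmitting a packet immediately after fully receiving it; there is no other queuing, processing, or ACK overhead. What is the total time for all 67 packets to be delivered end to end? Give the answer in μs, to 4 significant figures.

29330 μs

Per-hop transmission t_tx = L/R = 1816/4.1e+09 = 0.442927 μs.
Per-hop propagation t_prop = 2090000/214000000 = 9766.36 μs.
Pipeline fill: first packet needs 3·t_tx to clear all hops; remaining 66 packets each add one t_tx.
Total = (3+67-1)·t_tx + 3·t_prop = 69·0.442927 + 3·9766.36 = 29330 μs.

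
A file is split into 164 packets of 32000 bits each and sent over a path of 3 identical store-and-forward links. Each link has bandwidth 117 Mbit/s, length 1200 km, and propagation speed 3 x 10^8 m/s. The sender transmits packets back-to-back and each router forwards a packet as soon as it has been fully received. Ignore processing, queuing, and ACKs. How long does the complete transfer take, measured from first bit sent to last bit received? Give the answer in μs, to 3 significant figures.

57400 μs

Per-hop transmission t_tx = L/R = 32000/117000000 = 273.504 μs.
Per-hop propagation t_prop = 1200000/300000000 = 4000 μs.
Pipeline fill: first packet needs 3·t_tx to clear all hops; remaining 163 packets each add one t_tx.
Total = (3+164-1)·t_tx + 3·t_prop = 166·273.504 + 3·4000 = 57400 μs.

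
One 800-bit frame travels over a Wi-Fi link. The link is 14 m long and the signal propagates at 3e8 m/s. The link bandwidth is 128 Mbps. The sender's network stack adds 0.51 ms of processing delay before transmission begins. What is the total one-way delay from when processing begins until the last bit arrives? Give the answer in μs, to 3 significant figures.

516 μs

Transmission delay = L/R = 800 / 128000000 = 6.25 μs.
Propagation delay = d/s = 14 m / 300000000 m/s = 0.0466667 μs.
Plus processing delay 0.51 ms = 510 μs.
Total = 516 μs.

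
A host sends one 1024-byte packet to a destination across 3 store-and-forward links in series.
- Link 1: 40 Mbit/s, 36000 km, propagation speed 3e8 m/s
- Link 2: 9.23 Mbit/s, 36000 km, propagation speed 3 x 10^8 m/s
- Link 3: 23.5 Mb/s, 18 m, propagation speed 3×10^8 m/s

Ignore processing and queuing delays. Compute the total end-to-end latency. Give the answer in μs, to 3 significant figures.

L = 1024 × 8 = 8192 bits.
Transmission delays (L/R per hop): 204.8, 887.541, 348.596 μs; sum = 1440.94 μs.
Propagation delays (d/s per hop): 120000, 120000, 0.06 μs; sum = 240000 μs.
End-to-end = 241000 μs.

241000 μs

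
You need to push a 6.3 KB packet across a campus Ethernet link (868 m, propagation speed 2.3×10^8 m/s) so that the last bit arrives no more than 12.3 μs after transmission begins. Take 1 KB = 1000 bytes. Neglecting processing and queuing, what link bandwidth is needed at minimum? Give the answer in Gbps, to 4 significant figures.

L = 50400 bits.
Propagation delay = 868 / 2.3e+08 = 3.77391 μs.
Transmission budget = 12.3 − 3.77391 = 8.52609 μs.
R ≥ L / t_tx = 50400 bits / 8.52609e-06 s = 5.911 Gbps.

5.911 Gbps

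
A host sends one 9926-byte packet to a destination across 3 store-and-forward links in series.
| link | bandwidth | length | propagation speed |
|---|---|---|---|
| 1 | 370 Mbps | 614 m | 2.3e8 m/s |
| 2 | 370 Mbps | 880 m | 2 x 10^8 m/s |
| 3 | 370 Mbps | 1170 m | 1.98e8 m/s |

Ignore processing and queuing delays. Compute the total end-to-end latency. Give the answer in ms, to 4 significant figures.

0.6568 ms

L = 9926 × 8 = 79408 bits.
Transmission delay per hop = L/R = 79408/370000000 = 0.214616 ms; 3 hops → 0.643849 ms.
Propagation delays (d/s per hop): 0.00266957, 0.0044, 0.00590909 ms; sum = 0.0129787 ms.
End-to-end = 0.6568 ms.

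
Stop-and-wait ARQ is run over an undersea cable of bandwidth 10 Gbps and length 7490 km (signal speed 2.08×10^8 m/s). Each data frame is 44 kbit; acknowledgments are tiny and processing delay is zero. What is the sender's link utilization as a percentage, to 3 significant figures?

0.00611 %

t_tx = L/R = 44000/10000000000 = 4.4e-06 s.
t_prop = 7490000/208000000 = 0.0360096 s; RTT = 0.0720192 s.
Cycle = t_tx + RTT = 0.0720236 s.
Utilization = t_tx / cycle = 4.4e-06/0.0720236 = 0.00611 %.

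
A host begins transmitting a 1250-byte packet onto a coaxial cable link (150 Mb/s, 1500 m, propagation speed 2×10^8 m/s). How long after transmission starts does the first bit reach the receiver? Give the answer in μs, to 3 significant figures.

7.50 μs

First bit experiences only propagation delay: d/s = 1500/200000000 = 7.50 μs.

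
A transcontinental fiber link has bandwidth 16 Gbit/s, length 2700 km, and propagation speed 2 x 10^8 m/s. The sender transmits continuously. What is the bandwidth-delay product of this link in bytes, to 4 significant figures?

27000000 bytes

Propagation delay = 2700000 / 200000000 = 0.0135 s.
BDP = R × t_prop = 16000000000 × 0.0135 = 216000000 bits.
In bytes: 216000000/8 = 27000000 bytes.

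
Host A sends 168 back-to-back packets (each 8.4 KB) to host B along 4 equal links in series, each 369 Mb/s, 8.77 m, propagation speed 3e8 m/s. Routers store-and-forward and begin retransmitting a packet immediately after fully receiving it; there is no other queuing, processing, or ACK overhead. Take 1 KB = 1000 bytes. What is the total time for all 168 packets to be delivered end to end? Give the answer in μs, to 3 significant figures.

Per-hop transmission t_tx = L/R = 67200/369000000 = 182.114 μs.
Per-hop propagation t_prop = 8.77/300000000 = 0.0292333 μs.
Pipeline fill: first packet needs 4·t_tx to clear all hops; remaining 167 packets each add one t_tx.
Total = (4+168-1)·t_tx + 4·t_prop = 171·182.114 + 4·0.0292333 = 31100 μs.

31100 μs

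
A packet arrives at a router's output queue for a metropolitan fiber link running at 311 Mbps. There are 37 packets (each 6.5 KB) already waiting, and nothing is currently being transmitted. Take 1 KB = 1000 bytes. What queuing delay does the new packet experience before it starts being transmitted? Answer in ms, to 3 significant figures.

6.19 ms

Each queued packet: L/R = 52000/311000000 = 0.167203 ms.
37 queued → 6.1865 ms.
Queuing delay = 6.19 ms.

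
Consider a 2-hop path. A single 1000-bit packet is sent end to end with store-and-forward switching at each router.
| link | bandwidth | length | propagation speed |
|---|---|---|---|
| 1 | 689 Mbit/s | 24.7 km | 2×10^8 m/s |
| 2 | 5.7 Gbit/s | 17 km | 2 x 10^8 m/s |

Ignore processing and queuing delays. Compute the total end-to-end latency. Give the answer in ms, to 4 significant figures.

0.2101 ms

Transmission delays (L/R per hop): 0.00145138, 0.000175439 ms; sum = 0.00162682 ms.
Propagation delays (d/s per hop): 0.1235, 0.085 ms; sum = 0.2085 ms.
End-to-end = 0.2101 ms.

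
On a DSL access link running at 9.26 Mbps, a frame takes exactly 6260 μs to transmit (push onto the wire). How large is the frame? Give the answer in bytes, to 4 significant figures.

7246 bytes

L = R × t_tx = 9260000 b/s × 0.00626 s = 57967.6 bits.
In bytes: 57967.6 / 8 = 7246 bytes.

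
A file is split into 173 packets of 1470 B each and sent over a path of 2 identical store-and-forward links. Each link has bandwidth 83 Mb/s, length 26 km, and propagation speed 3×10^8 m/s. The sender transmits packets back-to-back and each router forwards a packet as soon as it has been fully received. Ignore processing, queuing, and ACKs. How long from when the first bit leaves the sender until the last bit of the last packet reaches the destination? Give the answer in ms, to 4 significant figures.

Per-hop transmission t_tx = L/R = 11760/83000000 = 0.141687 ms.
Per-hop propagation t_prop = 26000/300000000 = 0.0866667 ms.
Pipeline fill: first packet needs 2·t_tx to clear all hops; remaining 172 packets each add one t_tx.
Total = (2+173-1)·t_tx + 2·t_prop = 174·0.141687 + 2·0.0866667 = 24.83 ms.

24.83 ms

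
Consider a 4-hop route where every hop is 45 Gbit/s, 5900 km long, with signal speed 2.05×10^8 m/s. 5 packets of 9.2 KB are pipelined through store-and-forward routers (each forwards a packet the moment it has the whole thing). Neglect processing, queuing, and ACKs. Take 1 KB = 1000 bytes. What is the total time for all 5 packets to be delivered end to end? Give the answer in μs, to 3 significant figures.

115000 μs

Per-hop transmission t_tx = L/R = 73600/45000000000 = 1.63556 μs.
Per-hop propagation t_prop = 5900000/2.05e+08 = 28780.5 μs.
Pipeline fill: first packet needs 4·t_tx to clear all hops; remaining 4 packets each add one t_tx.
Total = (4+5-1)·t_tx + 4·t_prop = 8·1.63556 + 4·28780.5 = 115000 μs.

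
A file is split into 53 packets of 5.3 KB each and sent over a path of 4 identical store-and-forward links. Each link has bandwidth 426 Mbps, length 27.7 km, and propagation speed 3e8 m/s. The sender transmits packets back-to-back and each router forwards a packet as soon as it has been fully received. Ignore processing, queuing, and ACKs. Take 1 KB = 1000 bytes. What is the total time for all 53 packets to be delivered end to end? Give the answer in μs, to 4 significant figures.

Per-hop transmission t_tx = L/R = 42400/426000000 = 99.5305 μs.
Per-hop propagation t_prop = 27700/300000000 = 92.3333 μs.
Pipeline fill: first packet needs 4·t_tx to clear all hops; remaining 52 packets each add one t_tx.
Total = (4+53-1)·t_tx + 4·t_prop = 56·99.5305 + 4·92.3333 = 5943 μs.

5943 μs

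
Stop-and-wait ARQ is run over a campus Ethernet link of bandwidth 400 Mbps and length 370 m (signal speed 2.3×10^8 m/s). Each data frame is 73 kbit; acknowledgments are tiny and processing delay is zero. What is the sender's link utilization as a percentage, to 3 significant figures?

98.3 %

t_tx = L/R = 73000/400000000 = 0.0001825 s.
t_prop = 370/2.3e+08 = 1.6087e-06 s; RTT = 3.21739e-06 s.
Cycle = t_tx + RTT = 0.000185717 s.
Utilization = t_tx / cycle = 0.0001825/0.000185717 = 98.3 %.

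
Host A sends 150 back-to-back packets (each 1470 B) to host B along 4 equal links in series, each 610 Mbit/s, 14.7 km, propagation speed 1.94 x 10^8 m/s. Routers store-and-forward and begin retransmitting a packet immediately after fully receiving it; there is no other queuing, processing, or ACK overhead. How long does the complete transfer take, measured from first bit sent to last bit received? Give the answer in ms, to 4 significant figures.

3.253 ms

Per-hop transmission t_tx = L/R = 11760/610000000 = 0.0192787 ms.
Per-hop propagation t_prop = 14700/194000000 = 0.0757732 ms.
Pipeline fill: first packet needs 4·t_tx to clear all hops; remaining 149 packets each add one t_tx.
Total = (4+150-1)·t_tx + 4·t_prop = 153·0.0192787 + 4·0.0757732 = 3.253 ms.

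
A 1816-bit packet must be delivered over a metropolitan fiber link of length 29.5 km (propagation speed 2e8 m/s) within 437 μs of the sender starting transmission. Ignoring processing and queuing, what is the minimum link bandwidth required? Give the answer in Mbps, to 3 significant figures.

Propagation delay = 29500 / 200000000 = 147.5 μs.
Transmission budget = 437 − 147.5 = 289.5 μs.
R ≥ L / t_tx = 1816 bits / 0.0002895 s = 6.27 Mbps.

6.27 Mbps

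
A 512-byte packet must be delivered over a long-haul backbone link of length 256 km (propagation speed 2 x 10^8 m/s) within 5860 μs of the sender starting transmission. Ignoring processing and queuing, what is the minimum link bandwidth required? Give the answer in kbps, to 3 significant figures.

L = 4096 bits.
Propagation delay = 256000 / 200000000 = 1280 μs.
Transmission budget = 5860 − 1280 = 4580 μs.
R ≥ L / t_tx = 4096 bits / 0.00458 s = 894 kbps.

894 kbps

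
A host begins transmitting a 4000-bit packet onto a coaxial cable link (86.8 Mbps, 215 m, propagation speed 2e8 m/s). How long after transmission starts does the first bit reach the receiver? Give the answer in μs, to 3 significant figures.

1.08 μs

First bit experiences only propagation delay: d/s = 215/200000000 = 1.08 μs.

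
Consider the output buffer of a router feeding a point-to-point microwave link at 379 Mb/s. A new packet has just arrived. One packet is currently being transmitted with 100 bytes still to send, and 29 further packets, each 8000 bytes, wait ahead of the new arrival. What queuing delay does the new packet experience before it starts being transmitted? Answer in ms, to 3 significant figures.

Each queued packet: L/R = 64000/379000000 = 0.168865 ms.
29 queued → 4.8971 ms.
Plus remaining 800 bits of current packet: 0.00211082 ms.
Queuing delay = 4.90 ms.

4.90 ms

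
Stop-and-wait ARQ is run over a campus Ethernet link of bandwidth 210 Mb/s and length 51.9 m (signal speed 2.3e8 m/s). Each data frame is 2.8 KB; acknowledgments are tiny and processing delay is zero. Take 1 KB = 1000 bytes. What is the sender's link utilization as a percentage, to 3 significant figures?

99.6 %

t_tx = L/R = 22400/210000000 = 0.000106667 s.
t_prop = 51.9/2.3e+08 = 2.25652e-07 s; RTT = 4.51304e-07 s.
Cycle = t_tx + RTT = 0.000107118 s.
Utilization = t_tx / cycle = 0.000106667/0.000107118 = 99.6 %.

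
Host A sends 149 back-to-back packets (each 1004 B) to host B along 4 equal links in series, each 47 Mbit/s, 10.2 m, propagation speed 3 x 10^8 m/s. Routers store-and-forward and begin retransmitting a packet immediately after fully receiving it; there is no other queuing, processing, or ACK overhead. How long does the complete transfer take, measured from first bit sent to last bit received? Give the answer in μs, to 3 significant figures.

26000 μs

Per-hop transmission t_tx = L/R = 8032/47000000 = 170.894 μs.
Per-hop propagation t_prop = 10.2/300000000 = 0.034 μs.
Pipeline fill: first packet needs 4·t_tx to clear all hops; remaining 148 packets each add one t_tx.
Total = (4+149-1)·t_tx + 4·t_prop = 152·170.894 + 4·0.034 = 26000 μs.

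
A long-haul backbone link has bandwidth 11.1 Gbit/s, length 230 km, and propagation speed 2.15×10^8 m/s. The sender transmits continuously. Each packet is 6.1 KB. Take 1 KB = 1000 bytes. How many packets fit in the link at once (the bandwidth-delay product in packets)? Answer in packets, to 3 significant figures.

Propagation delay = 230000 / 215000000 = 0.00106977 s.
BDP = R × t_prop = 11100000000 × 0.00106977 = 11874400 bits.
In packets of 48800 bits: 243 packets.

243 packets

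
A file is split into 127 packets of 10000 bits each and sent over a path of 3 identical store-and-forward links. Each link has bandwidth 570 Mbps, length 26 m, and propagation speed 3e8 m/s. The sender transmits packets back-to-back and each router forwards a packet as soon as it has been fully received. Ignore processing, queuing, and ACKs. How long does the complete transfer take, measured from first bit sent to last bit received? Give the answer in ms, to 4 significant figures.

2.263 ms

Per-hop transmission t_tx = L/R = 10000/570000000 = 0.0175439 ms.
Per-hop propagation t_prop = 26/300000000 = 8.66667e-05 ms.
Pipeline fill: first packet needs 3·t_tx to clear all hops; remaining 126 packets each add one t_tx.
Total = (3+127-1)·t_tx + 3·t_prop = 129·0.0175439 + 3·8.66667e-05 = 2.263 ms.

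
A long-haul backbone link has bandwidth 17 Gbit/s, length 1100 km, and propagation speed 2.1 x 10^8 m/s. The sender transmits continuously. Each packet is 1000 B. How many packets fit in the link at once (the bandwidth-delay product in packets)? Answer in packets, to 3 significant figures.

11100 packets

Propagation delay = 1100000 / 210000000 = 0.0052381 s.
BDP = R × t_prop = 17000000000 × 0.0052381 = 89047600 bits.
In packets of 8000 bits: 11100 packets.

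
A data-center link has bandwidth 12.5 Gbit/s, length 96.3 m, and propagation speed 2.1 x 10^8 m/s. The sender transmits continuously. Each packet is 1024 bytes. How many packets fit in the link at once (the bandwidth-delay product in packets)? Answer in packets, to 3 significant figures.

0.700 packets

Propagation delay = 96.3 / 210000000 = 4.58571e-07 s.
BDP = R × t_prop = 12500000000 × 4.58571e-07 = 5732.14 bits.
In packets of 8192 bits: 0.700 packets.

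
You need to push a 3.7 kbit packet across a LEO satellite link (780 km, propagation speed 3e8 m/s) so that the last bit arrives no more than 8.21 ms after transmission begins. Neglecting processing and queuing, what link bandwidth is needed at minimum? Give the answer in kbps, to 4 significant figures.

Propagation delay = 780000 / 300000000 = 2.6 ms.
Transmission budget = 8.21 − 2.6 = 5.61 ms.
R ≥ L / t_tx = 3700 bits / 0.00561 s = 659.5 kbps.

659.5 kbps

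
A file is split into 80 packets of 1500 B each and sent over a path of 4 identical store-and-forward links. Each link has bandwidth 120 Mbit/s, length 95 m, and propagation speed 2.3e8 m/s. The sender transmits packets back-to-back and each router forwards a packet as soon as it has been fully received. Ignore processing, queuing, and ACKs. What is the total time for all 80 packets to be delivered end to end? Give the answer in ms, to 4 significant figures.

Per-hop transmission t_tx = L/R = 12000/120000000 = 0.1 ms.
Per-hop propagation t_prop = 95/2.3e+08 = 0.000413043 ms.
Pipeline fill: first packet needs 4·t_tx to clear all hops; remaining 79 packets each add one t_tx.
Total = (4+80-1)·t_tx + 4·t_prop = 83·0.1 + 4·0.000413043 = 8.302 ms.

8.302 ms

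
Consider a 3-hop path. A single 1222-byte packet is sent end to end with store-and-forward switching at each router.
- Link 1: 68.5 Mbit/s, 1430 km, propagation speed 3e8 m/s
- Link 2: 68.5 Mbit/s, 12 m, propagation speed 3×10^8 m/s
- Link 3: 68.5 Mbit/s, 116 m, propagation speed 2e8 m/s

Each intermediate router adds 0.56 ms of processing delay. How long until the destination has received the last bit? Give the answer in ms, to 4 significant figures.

6.315 ms

L = 1222 × 8 = 9776 bits.
Transmission delay per hop = L/R = 9776/68500000 = 0.142715 ms; 3 hops → 0.428146 ms.
Propagation delays (d/s per hop): 4.76667, 4e-05, 0.00058 ms; sum = 4.76729 ms.
Processing at 2 router(s): 2 × 0.56 ms = 1.12 ms.
End-to-end = 6.315 ms.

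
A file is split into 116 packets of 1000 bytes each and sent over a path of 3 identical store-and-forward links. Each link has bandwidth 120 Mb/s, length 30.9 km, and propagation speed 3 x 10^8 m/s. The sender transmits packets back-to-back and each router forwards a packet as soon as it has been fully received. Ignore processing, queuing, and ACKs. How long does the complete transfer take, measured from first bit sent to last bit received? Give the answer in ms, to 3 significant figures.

8.18 ms

Per-hop transmission t_tx = L/R = 8000/120000000 = 0.0666667 ms.
Per-hop propagation t_prop = 30900/300000000 = 0.103 ms.
Pipeline fill: first packet needs 3·t_tx to clear all hops; remaining 115 packets each add one t_tx.
Total = (3+116-1)·t_tx + 3·t_prop = 118·0.0666667 + 3·0.103 = 8.18 ms.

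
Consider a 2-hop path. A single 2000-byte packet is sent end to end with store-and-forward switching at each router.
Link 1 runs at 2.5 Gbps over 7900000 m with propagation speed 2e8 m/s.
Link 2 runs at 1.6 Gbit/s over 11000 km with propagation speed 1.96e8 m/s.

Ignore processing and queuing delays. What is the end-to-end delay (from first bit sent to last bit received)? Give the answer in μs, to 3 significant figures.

L = 2000 × 8 = 16000 bits.
Transmission delays (L/R per hop): 6.4, 10 μs; sum = 16.4 μs.
Propagation delays (d/s per hop): 39500, 56122.4 μs; sum = 95622.4 μs.
End-to-end = 95600 μs.

95600 μs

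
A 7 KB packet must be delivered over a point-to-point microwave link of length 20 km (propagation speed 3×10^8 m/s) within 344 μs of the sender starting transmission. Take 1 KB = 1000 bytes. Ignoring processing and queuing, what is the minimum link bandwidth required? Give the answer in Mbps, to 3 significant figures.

202 Mbps

L = 56000 bits.
Propagation delay = 20000 / 300000000 = 66.6667 μs.
Transmission budget = 344 − 66.6667 = 277.333 μs.
R ≥ L / t_tx = 56000 bits / 0.000277333 s = 202 Mbps.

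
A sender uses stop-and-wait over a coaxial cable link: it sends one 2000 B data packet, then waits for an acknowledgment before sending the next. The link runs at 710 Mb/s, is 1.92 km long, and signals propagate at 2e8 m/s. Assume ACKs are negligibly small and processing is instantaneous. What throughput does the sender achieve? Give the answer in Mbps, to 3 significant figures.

383 Mbps

t_tx = L/R = 16000/710000000 = 2.25352e-05 s.
t_prop = 1920/200000000 = 9.6e-06 s; RTT = 1.92e-05 s.
Cycle = t_tx + RTT = 4.17352e-05 s.
Throughput = L / cycle = 16000 / 4.17352e-05 = 383 Mbps.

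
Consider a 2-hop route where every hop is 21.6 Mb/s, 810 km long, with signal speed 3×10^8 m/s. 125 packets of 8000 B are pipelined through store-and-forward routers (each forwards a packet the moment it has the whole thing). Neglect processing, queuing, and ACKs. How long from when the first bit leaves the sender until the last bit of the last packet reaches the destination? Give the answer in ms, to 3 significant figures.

Per-hop transmission t_tx = L/R = 64000/21600000 = 2.96296 ms.
Per-hop propagation t_prop = 810000/300000000 = 2.7 ms.
Pipeline fill: first packet needs 2·t_tx to clear all hops; remaining 124 packets each add one t_tx.
Total = (2+125-1)·t_tx + 2·t_prop = 126·2.96296 + 2·2.7 = 379 ms.

379 ms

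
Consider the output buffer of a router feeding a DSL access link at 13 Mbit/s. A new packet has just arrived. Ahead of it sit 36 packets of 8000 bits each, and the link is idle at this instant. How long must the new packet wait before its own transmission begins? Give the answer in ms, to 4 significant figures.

22.15 ms

Each queued packet: L/R = 8000/13000000 = 0.615385 ms.
36 queued → 22.1538 ms.
Queuing delay = 22.15 ms.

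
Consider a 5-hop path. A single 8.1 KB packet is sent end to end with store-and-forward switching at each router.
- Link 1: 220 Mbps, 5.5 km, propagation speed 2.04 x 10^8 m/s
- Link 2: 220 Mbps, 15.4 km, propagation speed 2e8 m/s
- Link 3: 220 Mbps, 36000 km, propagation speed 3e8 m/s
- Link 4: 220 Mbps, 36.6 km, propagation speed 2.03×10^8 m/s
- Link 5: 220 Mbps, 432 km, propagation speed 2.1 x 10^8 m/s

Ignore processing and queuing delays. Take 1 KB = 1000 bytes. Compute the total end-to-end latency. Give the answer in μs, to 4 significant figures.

L = 64800 bits.
Transmission delay per hop = L/R = 64800/220000000 = 294.545 μs; 5 hops → 1472.73 μs.
Propagation delays (d/s per hop): 26.9608, 77, 120000, 180.296, 2057.14 μs; sum = 122341 μs.
End-to-end = 123800 μs.

123800 μs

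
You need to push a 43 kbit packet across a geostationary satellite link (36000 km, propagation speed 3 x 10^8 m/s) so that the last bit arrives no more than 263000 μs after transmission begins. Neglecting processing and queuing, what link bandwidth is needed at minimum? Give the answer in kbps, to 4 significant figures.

300.7 kbps

Propagation delay = 36000000 / 300000000 = 120000 μs.
Transmission budget = 263000 − 120000 = 143000 μs.
R ≥ L / t_tx = 43000 bits / 0.143 s = 300.7 kbps.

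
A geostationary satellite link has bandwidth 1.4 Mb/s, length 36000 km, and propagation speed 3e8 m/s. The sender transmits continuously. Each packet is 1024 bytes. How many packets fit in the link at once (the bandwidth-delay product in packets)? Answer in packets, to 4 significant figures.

20.51 packets

Propagation delay = 36000000 / 300000000 = 0.12 s.
BDP = R × t_prop = 1400000 × 0.12 = 168000 bits.
In packets of 8192 bits: 20.51 packets.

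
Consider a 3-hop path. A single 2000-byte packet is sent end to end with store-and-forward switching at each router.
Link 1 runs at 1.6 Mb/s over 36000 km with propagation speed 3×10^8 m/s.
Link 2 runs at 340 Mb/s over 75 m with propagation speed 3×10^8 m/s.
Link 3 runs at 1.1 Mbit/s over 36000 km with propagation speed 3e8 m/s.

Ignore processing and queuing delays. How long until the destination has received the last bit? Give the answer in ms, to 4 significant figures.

L = 2000 × 8 = 16000 bits.
Transmission delays (L/R per hop): 10, 0.0470588, 14.5455 ms; sum = 24.5925 ms.
Propagation delays (d/s per hop): 120, 0.00025, 120 ms; sum = 240 ms.
End-to-end = 264.6 ms.

264.6 ms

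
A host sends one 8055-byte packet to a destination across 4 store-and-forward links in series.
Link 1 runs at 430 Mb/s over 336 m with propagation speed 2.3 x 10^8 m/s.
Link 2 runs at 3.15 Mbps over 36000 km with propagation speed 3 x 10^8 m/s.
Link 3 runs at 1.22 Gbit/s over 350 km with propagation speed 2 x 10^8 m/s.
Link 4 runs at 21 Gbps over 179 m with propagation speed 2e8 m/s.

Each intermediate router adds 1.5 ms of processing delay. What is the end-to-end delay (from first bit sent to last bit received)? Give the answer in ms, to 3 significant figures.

L = 8055 × 8 = 64440 bits.
Transmission delays (L/R per hop): 0.14986, 20.4571, 0.0528197, 0.00306857 ms; sum = 20.6629 ms.
Propagation delays (d/s per hop): 0.00146087, 120, 1.75, 0.000895 ms; sum = 121.752 ms.
Processing at 3 router(s): 3 × 1.5 ms = 4.5 ms.
End-to-end = 147 ms.

147 ms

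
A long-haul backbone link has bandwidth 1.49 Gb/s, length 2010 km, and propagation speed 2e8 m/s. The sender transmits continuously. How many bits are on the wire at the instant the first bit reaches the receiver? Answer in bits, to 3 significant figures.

15000000 bits

Propagation delay = 2010000 / 200000000 = 0.01005 s.
BDP = R × t_prop = 1490000000 × 0.01005 = 14974500 bits.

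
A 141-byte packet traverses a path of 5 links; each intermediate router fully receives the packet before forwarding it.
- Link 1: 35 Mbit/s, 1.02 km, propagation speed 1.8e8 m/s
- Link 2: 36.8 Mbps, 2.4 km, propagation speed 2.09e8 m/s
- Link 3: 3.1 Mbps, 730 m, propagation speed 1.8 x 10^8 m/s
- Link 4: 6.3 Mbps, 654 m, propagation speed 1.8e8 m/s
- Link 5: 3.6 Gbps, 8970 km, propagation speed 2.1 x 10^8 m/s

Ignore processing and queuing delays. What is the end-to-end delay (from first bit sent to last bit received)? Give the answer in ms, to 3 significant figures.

43.3 ms

L = 141 × 8 = 1128 bits.
Transmission delays (L/R per hop): 0.0322286, 0.0306522, 0.363871, 0.179048, 0.000313333 ms; sum = 0.606113 ms.
Propagation delays (d/s per hop): 0.00566667, 0.0114833, 0.00405556, 0.00363333, 42.7143 ms; sum = 42.7391 ms.
End-to-end = 43.3 ms.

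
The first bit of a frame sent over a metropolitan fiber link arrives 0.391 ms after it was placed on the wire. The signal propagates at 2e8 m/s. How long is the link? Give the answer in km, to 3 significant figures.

78.2 km

d = s × t_prop = 200000000 × 0.000391 = 78.2 km.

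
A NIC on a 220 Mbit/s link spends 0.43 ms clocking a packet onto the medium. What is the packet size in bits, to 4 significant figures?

94600 bits

L = R × t_tx = 220000000 b/s × 0.00043 s = 94600 bits.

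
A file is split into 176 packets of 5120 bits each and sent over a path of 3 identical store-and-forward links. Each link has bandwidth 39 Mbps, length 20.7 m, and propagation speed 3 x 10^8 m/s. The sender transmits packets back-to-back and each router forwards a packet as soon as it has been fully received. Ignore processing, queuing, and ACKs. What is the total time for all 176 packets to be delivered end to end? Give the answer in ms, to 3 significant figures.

Per-hop transmission t_tx = L/R = 5120/39000000 = 0.131282 ms.
Per-hop propagation t_prop = 20.7/300000000 = 6.9e-05 ms.
Pipeline fill: first packet needs 3·t_tx to clear all hops; remaining 175 packets each add one t_tx.
Total = (3+176-1)·t_tx + 3·t_prop = 178·0.131282 + 3·6.9e-05 = 23.4 ms.

23.4 ms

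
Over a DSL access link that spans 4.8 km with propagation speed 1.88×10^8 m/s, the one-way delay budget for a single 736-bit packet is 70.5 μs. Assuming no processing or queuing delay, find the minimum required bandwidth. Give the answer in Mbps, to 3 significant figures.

16.4 Mbps

Propagation delay = 4800 / 188000000 = 25.5319 μs.
Transmission budget = 70.5 − 25.5319 = 44.9681 μs.
R ≥ L / t_tx = 736 bits / 4.49681e-05 s = 16.4 Mbps.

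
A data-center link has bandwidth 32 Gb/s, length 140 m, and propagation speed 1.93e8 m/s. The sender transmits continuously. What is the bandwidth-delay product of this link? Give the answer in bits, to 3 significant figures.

Propagation delay = 140 / 193000000 = 7.25389e-07 s.
BDP = R × t_prop = 32000000000 × 7.25389e-07 = 23212.4 bits.

23200 bits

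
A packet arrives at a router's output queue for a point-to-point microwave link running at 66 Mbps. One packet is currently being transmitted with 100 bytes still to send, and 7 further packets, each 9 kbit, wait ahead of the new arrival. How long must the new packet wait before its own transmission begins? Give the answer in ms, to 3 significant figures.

Each queued packet: L/R = 9000/66000000 = 0.136364 ms.
7 queued → 0.954545 ms.
Plus remaining 800 bits of current packet: 0.0121212 ms.
Queuing delay = 0.967 ms.

0.967 ms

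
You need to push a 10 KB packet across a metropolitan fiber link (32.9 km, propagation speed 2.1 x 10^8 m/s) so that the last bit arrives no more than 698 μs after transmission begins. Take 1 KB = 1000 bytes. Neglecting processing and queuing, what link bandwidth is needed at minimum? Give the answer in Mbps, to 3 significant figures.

L = 80000 bits.
Propagation delay = 32900 / 210000000 = 156.667 μs.
Transmission budget = 698 − 156.667 = 541.333 μs.
R ≥ L / t_tx = 80000 bits / 0.000541333 s = 148 Mbps.

148 Mbps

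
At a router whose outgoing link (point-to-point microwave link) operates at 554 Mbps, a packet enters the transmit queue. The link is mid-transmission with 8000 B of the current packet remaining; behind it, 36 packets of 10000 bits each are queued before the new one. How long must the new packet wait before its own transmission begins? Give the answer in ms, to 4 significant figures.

0.7653 ms

Each queued packet: L/R = 10000/554000000 = 0.0180505 ms.
36 queued → 0.649819 ms.
Plus remaining 64000 bits of current packet: 0.115523 ms.
Queuing delay = 0.7653 ms.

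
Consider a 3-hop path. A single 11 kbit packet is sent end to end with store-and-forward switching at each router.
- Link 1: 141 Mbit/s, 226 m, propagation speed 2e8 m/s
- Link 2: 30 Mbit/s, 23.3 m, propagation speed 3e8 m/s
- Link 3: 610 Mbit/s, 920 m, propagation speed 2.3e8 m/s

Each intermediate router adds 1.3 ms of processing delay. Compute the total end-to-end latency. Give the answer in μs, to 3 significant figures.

3070 μs

L = 11000 bits.
Transmission delays (L/R per hop): 78.0142, 366.667, 18.0328 μs; sum = 462.714 μs.
Propagation delays (d/s per hop): 1.13, 0.0776667, 4 μs; sum = 5.20767 μs.
Processing at 2 router(s): 2 × 1.3 ms = 2600 μs.
End-to-end = 3070 μs.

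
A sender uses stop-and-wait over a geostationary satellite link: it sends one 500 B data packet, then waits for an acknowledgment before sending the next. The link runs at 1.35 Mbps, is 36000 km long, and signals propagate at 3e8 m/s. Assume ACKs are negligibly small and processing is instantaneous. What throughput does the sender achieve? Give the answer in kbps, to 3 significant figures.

t_tx = L/R = 4000/1350000 = 0.00296296 s.
t_prop = 36000000/300000000 = 0.12 s; RTT = 0.24 s.
Cycle = t_tx + RTT = 0.242963 s.
Throughput = L / cycle = 4000 / 0.242963 = 16.5 kbps.

16.5 kbps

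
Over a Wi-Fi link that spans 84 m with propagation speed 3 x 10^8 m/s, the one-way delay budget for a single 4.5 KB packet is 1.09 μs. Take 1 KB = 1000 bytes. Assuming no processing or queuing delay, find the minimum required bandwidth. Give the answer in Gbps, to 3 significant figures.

44.4 Gbps

L = 36000 bits.
Propagation delay = 84 / 300000000 = 0.28 μs.
Transmission budget = 1.09 − 0.28 = 0.81 μs.
R ≥ L / t_tx = 36000 bits / 8.1e-07 s = 44.4 Gbps.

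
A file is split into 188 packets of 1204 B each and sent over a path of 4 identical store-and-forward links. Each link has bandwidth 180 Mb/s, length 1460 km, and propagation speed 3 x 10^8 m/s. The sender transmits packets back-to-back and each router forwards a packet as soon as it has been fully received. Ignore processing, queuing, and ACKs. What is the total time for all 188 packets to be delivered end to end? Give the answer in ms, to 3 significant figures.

29.7 ms

Per-hop transmission t_tx = L/R = 9632/180000000 = 0.0535111 ms.
Per-hop propagation t_prop = 1460000/300000000 = 4.86667 ms.
Pipeline fill: first packet needs 4·t_tx to clear all hops; remaining 187 packets each add one t_tx.
Total = (4+188-1)·t_tx + 4·t_prop = 191·0.0535111 + 4·4.86667 = 29.7 ms.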